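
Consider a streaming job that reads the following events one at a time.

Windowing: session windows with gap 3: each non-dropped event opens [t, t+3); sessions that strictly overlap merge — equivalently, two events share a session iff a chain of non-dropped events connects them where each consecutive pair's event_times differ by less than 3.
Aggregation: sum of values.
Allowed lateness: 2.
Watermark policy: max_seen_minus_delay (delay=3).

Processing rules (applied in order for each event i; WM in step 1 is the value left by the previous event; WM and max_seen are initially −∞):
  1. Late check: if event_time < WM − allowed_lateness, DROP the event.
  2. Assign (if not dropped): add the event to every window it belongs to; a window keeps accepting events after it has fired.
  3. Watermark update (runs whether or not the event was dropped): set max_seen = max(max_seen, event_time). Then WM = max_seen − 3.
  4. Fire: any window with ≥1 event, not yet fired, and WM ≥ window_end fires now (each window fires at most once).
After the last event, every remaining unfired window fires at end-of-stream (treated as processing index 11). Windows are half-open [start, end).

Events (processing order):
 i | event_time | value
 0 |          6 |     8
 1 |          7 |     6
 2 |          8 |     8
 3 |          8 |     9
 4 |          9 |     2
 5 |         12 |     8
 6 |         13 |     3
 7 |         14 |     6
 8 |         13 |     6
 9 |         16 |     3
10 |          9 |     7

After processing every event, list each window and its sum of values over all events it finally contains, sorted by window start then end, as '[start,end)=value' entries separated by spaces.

i=0 t=6 v=8: → [6,9); WM=3
i=1 t=7 v=6: → [6,10); WM=4
i=2 t=8 v=8: → [6,11); WM=5
i=3 t=8 v=9: → [6,11); WM=5
i=4 t=9 v=2: → [6,12); WM=6
i=5 t=12 v=8: → [12,15); WM=9
i=6 t=13 v=3: → [12,16); WM=10
i=7 t=14 v=6: → [12,17); WM=11
i=8 t=13 v=6: → [12,17); WM=11
i=9 t=16 v=3: → [12,19); WM=13
i=10 t=9 v=7: DROP (t<13-2); WM=13

[6,12)=33 [12,19)=26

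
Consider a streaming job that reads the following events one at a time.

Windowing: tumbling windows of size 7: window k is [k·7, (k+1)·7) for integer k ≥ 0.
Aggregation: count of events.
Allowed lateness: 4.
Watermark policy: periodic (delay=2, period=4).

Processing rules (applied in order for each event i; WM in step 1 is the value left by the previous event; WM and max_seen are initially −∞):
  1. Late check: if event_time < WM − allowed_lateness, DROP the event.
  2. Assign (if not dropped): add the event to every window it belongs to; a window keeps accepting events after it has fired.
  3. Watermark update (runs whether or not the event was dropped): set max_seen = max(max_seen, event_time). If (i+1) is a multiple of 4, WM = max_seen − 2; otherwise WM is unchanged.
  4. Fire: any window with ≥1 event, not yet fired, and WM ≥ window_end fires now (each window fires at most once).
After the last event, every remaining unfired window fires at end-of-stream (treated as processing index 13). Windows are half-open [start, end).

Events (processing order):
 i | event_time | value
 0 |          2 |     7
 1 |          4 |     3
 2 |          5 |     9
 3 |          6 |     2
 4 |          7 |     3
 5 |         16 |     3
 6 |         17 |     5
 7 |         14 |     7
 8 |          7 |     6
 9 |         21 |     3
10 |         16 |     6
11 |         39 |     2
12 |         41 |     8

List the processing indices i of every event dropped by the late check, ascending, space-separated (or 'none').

i=0 t=2 v=7: → [0,7); WM=−∞
i=1 t=4 v=3: → [0,7); WM=−∞
i=2 t=5 v=9: → [0,7); WM=−∞
i=3 t=6 v=2: → [0,7); WM=4
i=4 t=7 v=3: → [7,14); WM=4
i=5 t=16 v=3: → [14,21); WM=4
i=6 t=17 v=5: → [14,21); WM=4
i=7 t=14 v=7: → [14,21); WM=15; [0,7) fires=4 [7,14) fires=1
i=8 t=7 v=6: DROP (t<15-4); WM=15
i=9 t=21 v=3: → [21,28); WM=15
i=10 t=16 v=6: → [14,21); WM=15
i=11 t=39 v=2: → [35,42); WM=37; [14,21) fires=4 [21,28) fires=1
i=12 t=41 v=8: → [35,42); WM=37

8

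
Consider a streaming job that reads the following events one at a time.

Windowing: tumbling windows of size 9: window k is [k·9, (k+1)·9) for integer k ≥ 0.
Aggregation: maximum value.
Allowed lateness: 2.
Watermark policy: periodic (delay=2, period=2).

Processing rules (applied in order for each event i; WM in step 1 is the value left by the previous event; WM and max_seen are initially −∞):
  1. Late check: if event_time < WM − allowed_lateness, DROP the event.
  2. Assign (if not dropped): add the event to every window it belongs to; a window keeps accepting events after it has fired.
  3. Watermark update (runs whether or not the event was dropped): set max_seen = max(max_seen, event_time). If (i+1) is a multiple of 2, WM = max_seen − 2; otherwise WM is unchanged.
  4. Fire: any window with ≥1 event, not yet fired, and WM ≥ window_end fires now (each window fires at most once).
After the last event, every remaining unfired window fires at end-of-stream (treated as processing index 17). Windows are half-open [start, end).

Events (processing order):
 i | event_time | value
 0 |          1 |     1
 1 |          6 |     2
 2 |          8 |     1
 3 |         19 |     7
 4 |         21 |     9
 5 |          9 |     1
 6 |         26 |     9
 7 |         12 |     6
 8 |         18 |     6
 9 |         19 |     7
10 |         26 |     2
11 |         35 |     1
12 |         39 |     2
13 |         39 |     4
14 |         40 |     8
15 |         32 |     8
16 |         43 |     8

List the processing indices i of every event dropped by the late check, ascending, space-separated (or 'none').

5 7 8 9 15

i=0 t=1 v=1: → [0,9); WM=−∞
i=1 t=6 v=2: → [0,9); WM=4
i=2 t=8 v=1: → [0,9); WM=4
i=3 t=19 v=7: → [18,27); WM=17; [0,9) fires=2
i=4 t=21 v=9: → [18,27); WM=17
i=5 t=9 v=1: DROP (t<17-2); WM=19
i=6 t=26 v=9: → [18,27); WM=19
i=7 t=12 v=6: DROP (t<19-2); WM=24
i=8 t=18 v=6: DROP (t<24-2); WM=24
i=9 t=19 v=7: DROP (t<24-2); WM=24
i=10 t=26 v=2: → [18,27); WM=24
i=11 t=35 v=1: → [27,36); WM=33; [18,27) fires=9
i=12 t=39 v=2: → [36,45); WM=33
i=13 t=39 v=4: → [36,45); WM=37; [27,36) fires=1
i=14 t=40 v=8: → [36,45); WM=37
i=15 t=32 v=8: DROP (t<37-2); WM=38
i=16 t=43 v=8: → [36,45); WM=38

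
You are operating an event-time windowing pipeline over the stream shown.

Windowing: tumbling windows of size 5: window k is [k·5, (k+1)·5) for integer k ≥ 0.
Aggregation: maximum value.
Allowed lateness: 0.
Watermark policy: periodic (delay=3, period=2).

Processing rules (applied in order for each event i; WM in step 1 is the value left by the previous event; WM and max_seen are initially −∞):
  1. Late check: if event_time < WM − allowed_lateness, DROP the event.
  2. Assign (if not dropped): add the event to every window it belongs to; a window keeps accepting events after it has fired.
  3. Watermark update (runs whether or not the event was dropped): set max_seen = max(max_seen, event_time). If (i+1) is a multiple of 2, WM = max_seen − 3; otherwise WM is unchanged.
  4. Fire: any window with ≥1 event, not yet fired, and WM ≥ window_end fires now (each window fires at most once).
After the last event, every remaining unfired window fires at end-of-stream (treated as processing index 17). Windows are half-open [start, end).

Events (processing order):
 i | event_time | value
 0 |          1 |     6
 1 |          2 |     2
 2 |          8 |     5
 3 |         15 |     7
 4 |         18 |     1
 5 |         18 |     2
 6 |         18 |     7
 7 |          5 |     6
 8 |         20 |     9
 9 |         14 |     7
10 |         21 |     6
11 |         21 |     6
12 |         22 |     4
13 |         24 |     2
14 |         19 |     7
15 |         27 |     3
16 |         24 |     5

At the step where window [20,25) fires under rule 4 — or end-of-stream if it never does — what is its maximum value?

i=0 t=1 v=6: → [0,5); WM=−∞
i=1 t=2 v=2: → [0,5); WM=-1
i=2 t=8 v=5: → [5,10); WM=-1
i=3 t=15 v=7: → [15,20); WM=12; [0,5) fires=6 [5,10) fires=5
i=4 t=18 v=1: → [15,20); WM=12
i=5 t=18 v=2: → [15,20); WM=15
i=6 t=18 v=7: → [15,20); WM=15
i=7 t=5 v=6: DROP (t<15-0); WM=15
i=8 t=20 v=9: → [20,25); WM=15
i=9 t=14 v=7: DROP (t<15-0); WM=17
i=10 t=21 v=6: → [20,25); WM=17
i=11 t=21 v=6: → [20,25); WM=18
i=12 t=22 v=4: → [20,25); WM=18
i=13 t=24 v=2: → [20,25); WM=21; [15,20) fires=7
i=14 t=19 v=7: DROP (t<21-0); WM=21
i=15 t=27 v=3: → [25,30); WM=24
i=16 t=24 v=5: → [20,25); WM=24

9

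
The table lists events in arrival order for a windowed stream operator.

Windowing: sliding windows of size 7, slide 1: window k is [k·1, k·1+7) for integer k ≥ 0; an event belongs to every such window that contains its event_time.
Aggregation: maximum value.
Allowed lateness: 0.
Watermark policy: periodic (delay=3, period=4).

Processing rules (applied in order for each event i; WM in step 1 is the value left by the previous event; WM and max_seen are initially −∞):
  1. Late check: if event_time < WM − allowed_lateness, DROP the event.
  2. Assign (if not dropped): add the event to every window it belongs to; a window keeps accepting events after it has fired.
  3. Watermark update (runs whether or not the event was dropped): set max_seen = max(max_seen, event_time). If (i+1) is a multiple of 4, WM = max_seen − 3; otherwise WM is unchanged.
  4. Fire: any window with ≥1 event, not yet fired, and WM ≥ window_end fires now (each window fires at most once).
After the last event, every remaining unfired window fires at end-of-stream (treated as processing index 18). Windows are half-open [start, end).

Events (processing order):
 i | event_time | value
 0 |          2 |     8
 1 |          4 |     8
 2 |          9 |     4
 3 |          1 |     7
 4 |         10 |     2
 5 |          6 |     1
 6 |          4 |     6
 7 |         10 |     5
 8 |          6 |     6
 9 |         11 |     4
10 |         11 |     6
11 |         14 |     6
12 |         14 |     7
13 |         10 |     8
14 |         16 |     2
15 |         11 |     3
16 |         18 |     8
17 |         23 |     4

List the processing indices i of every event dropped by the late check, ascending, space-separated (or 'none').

6 8 13

i=0 t=2 v=8: → [2,9),[1,8),[0,7); WM=−∞
i=1 t=4 v=8: → [4,11),[3,10),[2,9),[1,8),[0,7); WM=−∞
i=2 t=9 v=4: → [9,16),[8,15),[7,14),[6,13),[5,12),[4,11),[3,10); WM=−∞
i=3 t=1 v=7: → [1,8),[0,7); WM=6
i=4 t=10 v=2: → [10,17),[9,16),[8,15),[7,14),[6,13),[5,12),[4,11); WM=6
i=5 t=6 v=1: → [6,13),[5,12),[4,11),[3,10),[2,9),[1,8),[0,7); WM=6
i=6 t=4 v=6: DROP (t<6-0); WM=6
i=7 t=10 v=5: → [10,17),[9,16),[8,15),[7,14),[6,13),[5,12),[4,11); WM=7; [0,7) fires=8
i=8 t=6 v=6: DROP (t<7-0); WM=7
i=9 t=11 v=4: → [11,18),[10,17),[9,16),[8,15),[7,14),[6,13),[5,12); WM=7
i=10 t=11 v=6: → [11,18),[10,17),[9,16),[8,15),[7,14),[6,13),[5,12); WM=7
i=11 t=14 v=6: → [14,21),[13,20),[12,19),[11,18),[10,17),[9,16),[8,15); WM=11; [1,8) fires=8 [2,9) fires=8 [3,10) fires=8 [4,11) fires=8
i=12 t=14 v=7: → [14,21),[13,20),[12,19),[11,18),[10,17),[9,16),[8,15); WM=11
i=13 t=10 v=8: DROP (t<11-0); WM=11
i=14 t=16 v=2: → [16,23),[15,22),[14,21),[13,20),[12,19),[11,18),[10,17); WM=11
i=15 t=11 v=3: → [11,18),[10,17),[9,16),[8,15),[7,14),[6,13),[5,12); WM=13; [5,12) fires=6 [6,13) fires=6
i=16 t=18 v=8: → [18,25),[17,24),[16,23),[15,22),[14,21),[13,20),[12,19); WM=13
i=17 t=23 v=4: → [23,30),[22,29),[21,28),[20,27),[19,26),[18,25),[17,24); WM=13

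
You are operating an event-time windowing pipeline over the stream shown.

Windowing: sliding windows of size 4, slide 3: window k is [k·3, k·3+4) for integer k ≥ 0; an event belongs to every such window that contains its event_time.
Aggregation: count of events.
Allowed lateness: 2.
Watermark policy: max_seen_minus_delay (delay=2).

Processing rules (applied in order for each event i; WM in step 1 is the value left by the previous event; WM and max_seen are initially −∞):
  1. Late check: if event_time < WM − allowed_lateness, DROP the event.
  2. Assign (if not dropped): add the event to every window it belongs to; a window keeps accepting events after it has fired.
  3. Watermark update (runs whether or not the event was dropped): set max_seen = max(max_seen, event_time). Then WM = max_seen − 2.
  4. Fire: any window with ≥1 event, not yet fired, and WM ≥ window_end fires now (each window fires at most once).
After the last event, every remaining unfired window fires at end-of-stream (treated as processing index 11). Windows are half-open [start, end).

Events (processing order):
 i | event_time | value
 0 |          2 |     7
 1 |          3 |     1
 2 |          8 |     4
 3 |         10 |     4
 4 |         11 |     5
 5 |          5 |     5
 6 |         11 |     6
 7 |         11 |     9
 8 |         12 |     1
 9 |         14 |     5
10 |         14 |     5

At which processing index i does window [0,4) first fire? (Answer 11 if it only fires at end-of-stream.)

i=0 t=2 v=7: → [0,4); WM=0
i=1 t=3 v=1: → [3,7),[0,4); WM=1
i=2 t=8 v=4: → [6,10); WM=6; [0,4) fires=2
i=3 t=10 v=4: → [9,13); WM=8; [3,7) fires=1
i=4 t=11 v=5: → [9,13); WM=9
i=5 t=5 v=5: DROP (t<9-2); WM=9
i=6 t=11 v=6: → [9,13); WM=9
i=7 t=11 v=9: → [9,13); WM=9
i=8 t=12 v=1: → [12,16),[9,13); WM=10; [6,10) fires=1
i=9 t=14 v=5: → [12,16); WM=12
i=10 t=14 v=5: → [12,16); WM=12

2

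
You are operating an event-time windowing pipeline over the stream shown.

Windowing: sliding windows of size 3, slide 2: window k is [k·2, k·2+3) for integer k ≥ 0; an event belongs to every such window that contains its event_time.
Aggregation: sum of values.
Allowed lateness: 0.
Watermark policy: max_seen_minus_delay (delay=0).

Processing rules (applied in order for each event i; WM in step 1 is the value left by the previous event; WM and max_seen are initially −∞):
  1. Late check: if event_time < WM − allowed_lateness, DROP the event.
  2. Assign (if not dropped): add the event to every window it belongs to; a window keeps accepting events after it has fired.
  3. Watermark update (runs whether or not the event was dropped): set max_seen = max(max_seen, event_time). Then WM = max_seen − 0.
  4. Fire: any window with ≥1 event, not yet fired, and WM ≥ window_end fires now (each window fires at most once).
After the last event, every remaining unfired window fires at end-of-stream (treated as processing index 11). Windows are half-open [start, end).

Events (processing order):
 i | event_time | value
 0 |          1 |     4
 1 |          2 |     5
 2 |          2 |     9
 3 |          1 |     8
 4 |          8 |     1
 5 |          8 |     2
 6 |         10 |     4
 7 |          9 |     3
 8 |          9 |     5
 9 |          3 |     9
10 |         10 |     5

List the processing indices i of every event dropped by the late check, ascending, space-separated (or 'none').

3 7 8 9

i=0 t=1 v=4: → [0,3); WM=1
i=1 t=2 v=5: → [2,5),[0,3); WM=2
i=2 t=2 v=9: → [2,5),[0,3); WM=2
i=3 t=1 v=8: DROP (t<2-0); WM=2
i=4 t=8 v=1: → [8,11),[6,9); WM=8; [0,3) fires=18 [2,5) fires=14
i=5 t=8 v=2: → [8,11),[6,9); WM=8
i=6 t=10 v=4: → [10,13),[8,11); WM=10; [6,9) fires=3
i=7 t=9 v=3: DROP (t<10-0); WM=10
i=8 t=9 v=5: DROP (t<10-0); WM=10
i=9 t=3 v=9: DROP (t<10-0); WM=10
i=10 t=10 v=5: → [10,13),[8,11); WM=10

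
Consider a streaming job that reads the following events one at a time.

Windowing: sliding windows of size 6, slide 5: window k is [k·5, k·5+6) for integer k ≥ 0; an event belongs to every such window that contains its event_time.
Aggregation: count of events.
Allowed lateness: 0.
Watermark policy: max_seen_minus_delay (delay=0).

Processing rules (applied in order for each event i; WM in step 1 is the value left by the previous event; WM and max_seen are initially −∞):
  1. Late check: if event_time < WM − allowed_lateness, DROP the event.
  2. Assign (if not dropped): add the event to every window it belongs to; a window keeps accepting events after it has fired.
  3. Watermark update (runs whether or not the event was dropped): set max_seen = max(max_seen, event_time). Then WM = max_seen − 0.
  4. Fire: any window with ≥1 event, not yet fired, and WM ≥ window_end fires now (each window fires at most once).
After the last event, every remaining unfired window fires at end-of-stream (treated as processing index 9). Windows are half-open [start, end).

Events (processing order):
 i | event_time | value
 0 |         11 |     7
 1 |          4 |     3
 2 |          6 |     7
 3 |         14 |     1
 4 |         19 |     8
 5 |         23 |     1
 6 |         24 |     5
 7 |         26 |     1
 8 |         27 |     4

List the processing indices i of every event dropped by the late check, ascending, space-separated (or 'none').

1 2

i=0 t=11 v=7: → [10,16); WM=11
i=1 t=4 v=3: DROP (t<11-0); WM=11
i=2 t=6 v=7: DROP (t<11-0); WM=11
i=3 t=14 v=1: → [10,16); WM=14
i=4 t=19 v=8: → [15,21); WM=19; [10,16) fires=2
i=5 t=23 v=1: → [20,26); WM=23; [15,21) fires=1
i=6 t=24 v=5: → [20,26); WM=24
i=7 t=26 v=1: → [25,31); WM=26; [20,26) fires=2
i=8 t=27 v=4: → [25,31); WM=27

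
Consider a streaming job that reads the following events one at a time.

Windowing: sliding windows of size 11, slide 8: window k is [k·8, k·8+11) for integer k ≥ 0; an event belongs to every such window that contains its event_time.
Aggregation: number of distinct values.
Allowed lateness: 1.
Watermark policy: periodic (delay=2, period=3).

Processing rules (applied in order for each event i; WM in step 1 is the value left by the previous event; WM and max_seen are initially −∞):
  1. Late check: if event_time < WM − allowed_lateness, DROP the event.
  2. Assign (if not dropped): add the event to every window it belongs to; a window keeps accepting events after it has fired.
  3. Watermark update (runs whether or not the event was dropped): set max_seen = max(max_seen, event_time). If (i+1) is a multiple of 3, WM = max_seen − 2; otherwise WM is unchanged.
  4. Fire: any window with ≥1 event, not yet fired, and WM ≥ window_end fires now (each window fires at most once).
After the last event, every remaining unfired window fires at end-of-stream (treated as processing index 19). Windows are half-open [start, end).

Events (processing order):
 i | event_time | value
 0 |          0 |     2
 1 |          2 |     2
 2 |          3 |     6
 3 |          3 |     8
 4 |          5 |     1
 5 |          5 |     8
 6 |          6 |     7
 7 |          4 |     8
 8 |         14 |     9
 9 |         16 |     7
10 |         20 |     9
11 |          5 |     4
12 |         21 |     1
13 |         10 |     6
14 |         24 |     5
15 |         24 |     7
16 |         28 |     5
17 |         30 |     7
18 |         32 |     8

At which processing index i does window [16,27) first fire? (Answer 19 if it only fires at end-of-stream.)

i=0 t=0 v=2: → [0,11); WM=−∞
i=1 t=2 v=2: → [0,11); WM=−∞
i=2 t=3 v=6: → [0,11); WM=1
i=3 t=3 v=8: → [0,11); WM=1
i=4 t=5 v=1: → [0,11); WM=1
i=5 t=5 v=8: → [0,11); WM=3
i=6 t=6 v=7: → [0,11); WM=3
i=7 t=4 v=8: → [0,11); WM=3
i=8 t=14 v=9: → [8,19); WM=12; [0,11) fires=5
i=9 t=16 v=7: → [16,27),[8,19); WM=12
i=10 t=20 v=9: → [16,27); WM=12
i=11 t=5 v=4: DROP (t<12-1); WM=18
i=12 t=21 v=1: → [16,27); WM=18
i=13 t=10 v=6: DROP (t<18-1); WM=18
i=14 t=24 v=5: → [24,35),[16,27); WM=22; [8,19) fires=2
i=15 t=24 v=7: → [24,35),[16,27); WM=22
i=16 t=28 v=5: → [24,35); WM=22
i=17 t=30 v=7: → [24,35); WM=28; [16,27) fires=4
i=18 t=32 v=8: → [32,43),[24,35); WM=28

17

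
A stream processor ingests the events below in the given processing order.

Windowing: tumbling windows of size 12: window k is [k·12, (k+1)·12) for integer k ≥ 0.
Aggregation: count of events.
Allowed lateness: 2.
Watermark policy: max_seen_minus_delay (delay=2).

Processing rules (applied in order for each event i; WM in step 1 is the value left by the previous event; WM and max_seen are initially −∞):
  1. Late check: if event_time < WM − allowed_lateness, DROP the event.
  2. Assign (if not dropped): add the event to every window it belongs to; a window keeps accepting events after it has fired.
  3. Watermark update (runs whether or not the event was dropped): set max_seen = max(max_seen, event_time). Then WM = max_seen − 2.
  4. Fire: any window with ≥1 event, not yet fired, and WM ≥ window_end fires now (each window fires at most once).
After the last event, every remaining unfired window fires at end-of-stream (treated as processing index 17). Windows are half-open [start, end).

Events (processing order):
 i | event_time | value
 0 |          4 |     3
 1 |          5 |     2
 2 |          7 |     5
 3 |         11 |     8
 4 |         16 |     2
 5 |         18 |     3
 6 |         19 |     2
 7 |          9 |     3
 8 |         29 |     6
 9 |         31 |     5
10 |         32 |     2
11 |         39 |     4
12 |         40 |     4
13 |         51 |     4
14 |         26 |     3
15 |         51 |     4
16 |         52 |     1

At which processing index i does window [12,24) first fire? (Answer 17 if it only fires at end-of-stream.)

i=0 t=4 v=3: → [0,12); WM=2
i=1 t=5 v=2: → [0,12); WM=3
i=2 t=7 v=5: → [0,12); WM=5
i=3 t=11 v=8: → [0,12); WM=9
i=4 t=16 v=2: → [12,24); WM=14; [0,12) fires=4
i=5 t=18 v=3: → [12,24); WM=16
i=6 t=19 v=2: → [12,24); WM=17
i=7 t=9 v=3: DROP (t<17-2); WM=17
i=8 t=29 v=6: → [24,36); WM=27; [12,24) fires=3
i=9 t=31 v=5: → [24,36); WM=29
i=10 t=32 v=2: → [24,36); WM=30
i=11 t=39 v=4: → [36,48); WM=37; [24,36) fires=3
i=12 t=40 v=4: → [36,48); WM=38
i=13 t=51 v=4: → [48,60); WM=49; [36,48) fires=2
i=14 t=26 v=3: DROP (t<49-2); WM=49
i=15 t=51 v=4: → [48,60); WM=49
i=16 t=52 v=1: → [48,60); WM=50

8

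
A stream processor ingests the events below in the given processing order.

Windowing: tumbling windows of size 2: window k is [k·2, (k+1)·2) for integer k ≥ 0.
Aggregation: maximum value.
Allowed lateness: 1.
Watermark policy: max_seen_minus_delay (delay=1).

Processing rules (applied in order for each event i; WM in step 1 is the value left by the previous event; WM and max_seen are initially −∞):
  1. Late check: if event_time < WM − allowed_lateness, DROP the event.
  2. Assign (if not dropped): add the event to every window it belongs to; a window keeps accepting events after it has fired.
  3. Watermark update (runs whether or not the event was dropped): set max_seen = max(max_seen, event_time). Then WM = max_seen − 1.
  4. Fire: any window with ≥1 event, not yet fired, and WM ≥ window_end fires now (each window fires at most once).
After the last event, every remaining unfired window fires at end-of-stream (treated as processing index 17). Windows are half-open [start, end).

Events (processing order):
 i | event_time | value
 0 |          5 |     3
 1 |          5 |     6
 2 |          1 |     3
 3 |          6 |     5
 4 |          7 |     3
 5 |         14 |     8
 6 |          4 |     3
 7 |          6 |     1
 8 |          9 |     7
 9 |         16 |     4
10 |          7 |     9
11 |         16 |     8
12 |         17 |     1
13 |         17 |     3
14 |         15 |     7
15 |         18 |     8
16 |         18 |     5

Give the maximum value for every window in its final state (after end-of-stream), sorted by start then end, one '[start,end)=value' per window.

[4,6)=6 [6,8)=5 [14,16)=8 [16,18)=8 [18,20)=8

i=0 t=5 v=3: → [4,6); WM=4
i=1 t=5 v=6: → [4,6); WM=4
i=2 t=1 v=3: DROP (t<4-1); WM=4
i=3 t=6 v=5: → [6,8); WM=5
i=4 t=7 v=3: → [6,8); WM=6; [4,6) fires=6
i=5 t=14 v=8: → [14,16); WM=13; [6,8) fires=5
i=6 t=4 v=3: DROP (t<13-1); WM=13
i=7 t=6 v=1: DROP (t<13-1); WM=13
i=8 t=9 v=7: DROP (t<13-1); WM=13
i=9 t=16 v=4: → [16,18); WM=15
i=10 t=7 v=9: DROP (t<15-1); WM=15
i=11 t=16 v=8: → [16,18); WM=15
i=12 t=17 v=1: → [16,18); WM=16; [14,16) fires=8
i=13 t=17 v=3: → [16,18); WM=16
i=14 t=15 v=7: → [14,16); WM=16
i=15 t=18 v=8: → [18,20); WM=17
i=16 t=18 v=5: → [18,20); WM=17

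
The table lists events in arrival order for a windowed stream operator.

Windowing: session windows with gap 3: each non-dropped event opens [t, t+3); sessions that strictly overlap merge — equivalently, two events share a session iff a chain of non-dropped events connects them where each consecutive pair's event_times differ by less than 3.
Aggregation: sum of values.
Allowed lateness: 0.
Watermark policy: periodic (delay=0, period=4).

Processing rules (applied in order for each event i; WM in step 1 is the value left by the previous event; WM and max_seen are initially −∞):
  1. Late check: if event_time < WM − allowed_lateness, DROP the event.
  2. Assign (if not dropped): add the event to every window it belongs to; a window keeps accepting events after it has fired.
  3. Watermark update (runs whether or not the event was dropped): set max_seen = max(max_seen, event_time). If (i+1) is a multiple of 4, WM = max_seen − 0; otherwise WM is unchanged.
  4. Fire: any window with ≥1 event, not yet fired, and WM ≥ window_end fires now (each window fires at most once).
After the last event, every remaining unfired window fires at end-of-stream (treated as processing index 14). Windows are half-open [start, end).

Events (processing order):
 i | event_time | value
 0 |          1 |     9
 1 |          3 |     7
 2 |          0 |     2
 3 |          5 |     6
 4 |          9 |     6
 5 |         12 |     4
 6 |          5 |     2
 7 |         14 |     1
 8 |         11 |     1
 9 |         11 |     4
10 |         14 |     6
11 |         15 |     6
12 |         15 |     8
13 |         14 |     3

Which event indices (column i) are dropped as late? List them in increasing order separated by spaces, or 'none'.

8 9 13

i=0 t=1 v=9: → [1,4); WM=−∞
i=1 t=3 v=7: → [1,6); WM=−∞
i=2 t=0 v=2: → [0,6); WM=−∞
i=3 t=5 v=6: → [0,8); WM=5
i=4 t=9 v=6: → [9,12); WM=5
i=5 t=12 v=4: → [12,15); WM=5
i=6 t=5 v=2: → [0,8); WM=5
i=7 t=14 v=1: → [12,17); WM=14
i=8 t=11 v=1: DROP (t<14-0); WM=14
i=9 t=11 v=4: DROP (t<14-0); WM=14
i=10 t=14 v=6: → [12,17); WM=14
i=11 t=15 v=6: → [12,18); WM=15
i=12 t=15 v=8: → [12,18); WM=15
i=13 t=14 v=3: DROP (t<15-0); WM=15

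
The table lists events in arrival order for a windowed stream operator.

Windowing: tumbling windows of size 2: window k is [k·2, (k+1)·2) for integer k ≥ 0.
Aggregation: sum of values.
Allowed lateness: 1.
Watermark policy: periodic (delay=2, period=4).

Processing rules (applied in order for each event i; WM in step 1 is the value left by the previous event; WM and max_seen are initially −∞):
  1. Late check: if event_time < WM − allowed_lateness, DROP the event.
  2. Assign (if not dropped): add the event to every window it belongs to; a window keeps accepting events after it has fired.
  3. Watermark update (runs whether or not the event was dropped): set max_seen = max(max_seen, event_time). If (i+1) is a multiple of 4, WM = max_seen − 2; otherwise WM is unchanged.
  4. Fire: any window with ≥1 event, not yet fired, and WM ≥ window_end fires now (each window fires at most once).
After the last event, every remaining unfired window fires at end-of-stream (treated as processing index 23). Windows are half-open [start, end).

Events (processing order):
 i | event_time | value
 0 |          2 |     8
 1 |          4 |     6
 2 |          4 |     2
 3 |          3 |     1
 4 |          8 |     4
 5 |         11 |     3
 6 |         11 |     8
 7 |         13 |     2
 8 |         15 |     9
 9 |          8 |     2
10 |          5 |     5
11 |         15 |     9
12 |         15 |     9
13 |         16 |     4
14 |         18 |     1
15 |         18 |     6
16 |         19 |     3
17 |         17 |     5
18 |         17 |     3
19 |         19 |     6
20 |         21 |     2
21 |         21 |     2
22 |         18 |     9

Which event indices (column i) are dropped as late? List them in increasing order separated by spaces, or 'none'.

9 10

i=0 t=2 v=8: → [2,4); WM=−∞
i=1 t=4 v=6: → [4,6); WM=−∞
i=2 t=4 v=2: → [4,6); WM=−∞
i=3 t=3 v=1: → [2,4); WM=2
i=4 t=8 v=4: → [8,10); WM=2
i=5 t=11 v=3: → [10,12); WM=2
i=6 t=11 v=8: → [10,12); WM=2
i=7 t=13 v=2: → [12,14); WM=11; [2,4) fires=9 [4,6) fires=8 [8,10) fires=4
i=8 t=15 v=9: → [14,16); WM=11
i=9 t=8 v=2: DROP (t<11-1); WM=11
i=10 t=5 v=5: DROP (t<11-1); WM=11
i=11 t=15 v=9: → [14,16); WM=13; [10,12) fires=11
i=12 t=15 v=9: → [14,16); WM=13
i=13 t=16 v=4: → [16,18); WM=13
i=14 t=18 v=1: → [18,20); WM=13
i=15 t=18 v=6: → [18,20); WM=16; [12,14) fires=2 [14,16) fires=27
i=16 t=19 v=3: → [18,20); WM=16
i=17 t=17 v=5: → [16,18); WM=16
i=18 t=17 v=3: → [16,18); WM=16
i=19 t=19 v=6: → [18,20); WM=17
i=20 t=21 v=2: → [20,22); WM=17
i=21 t=21 v=2: → [20,22); WM=17
i=22 t=18 v=9: → [18,20); WM=17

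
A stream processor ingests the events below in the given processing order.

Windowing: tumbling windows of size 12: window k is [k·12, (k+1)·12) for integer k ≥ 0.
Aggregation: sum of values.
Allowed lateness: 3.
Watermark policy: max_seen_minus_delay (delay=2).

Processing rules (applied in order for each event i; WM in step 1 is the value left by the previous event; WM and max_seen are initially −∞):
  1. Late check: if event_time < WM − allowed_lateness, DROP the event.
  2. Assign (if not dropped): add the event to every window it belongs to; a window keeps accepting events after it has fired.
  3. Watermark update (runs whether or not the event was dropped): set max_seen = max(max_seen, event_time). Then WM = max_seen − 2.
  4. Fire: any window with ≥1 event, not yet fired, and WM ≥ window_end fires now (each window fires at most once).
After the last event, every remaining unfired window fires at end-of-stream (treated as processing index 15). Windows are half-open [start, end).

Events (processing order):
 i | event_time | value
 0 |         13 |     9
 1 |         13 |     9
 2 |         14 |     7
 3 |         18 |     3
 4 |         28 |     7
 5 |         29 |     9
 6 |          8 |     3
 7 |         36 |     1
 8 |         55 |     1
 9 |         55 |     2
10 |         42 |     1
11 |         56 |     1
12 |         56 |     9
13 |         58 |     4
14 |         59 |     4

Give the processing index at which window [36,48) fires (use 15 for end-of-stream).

8

i=0 t=13 v=9: → [12,24); WM=11
i=1 t=13 v=9: → [12,24); WM=11
i=2 t=14 v=7: → [12,24); WM=12
i=3 t=18 v=3: → [12,24); WM=16
i=4 t=28 v=7: → [24,36); WM=26; [12,24) fires=28
i=5 t=29 v=9: → [24,36); WM=27
i=6 t=8 v=3: DROP (t<27-3); WM=27
i=7 t=36 v=1: → [36,48); WM=34
i=8 t=55 v=1: → [48,60); WM=53; [24,36) fires=16 [36,48) fires=1
i=9 t=55 v=2: → [48,60); WM=53
i=10 t=42 v=1: DROP (t<53-3); WM=53
i=11 t=56 v=1: → [48,60); WM=54
i=12 t=56 v=9: → [48,60); WM=54
i=13 t=58 v=4: → [48,60); WM=56
i=14 t=59 v=4: → [48,60); WM=57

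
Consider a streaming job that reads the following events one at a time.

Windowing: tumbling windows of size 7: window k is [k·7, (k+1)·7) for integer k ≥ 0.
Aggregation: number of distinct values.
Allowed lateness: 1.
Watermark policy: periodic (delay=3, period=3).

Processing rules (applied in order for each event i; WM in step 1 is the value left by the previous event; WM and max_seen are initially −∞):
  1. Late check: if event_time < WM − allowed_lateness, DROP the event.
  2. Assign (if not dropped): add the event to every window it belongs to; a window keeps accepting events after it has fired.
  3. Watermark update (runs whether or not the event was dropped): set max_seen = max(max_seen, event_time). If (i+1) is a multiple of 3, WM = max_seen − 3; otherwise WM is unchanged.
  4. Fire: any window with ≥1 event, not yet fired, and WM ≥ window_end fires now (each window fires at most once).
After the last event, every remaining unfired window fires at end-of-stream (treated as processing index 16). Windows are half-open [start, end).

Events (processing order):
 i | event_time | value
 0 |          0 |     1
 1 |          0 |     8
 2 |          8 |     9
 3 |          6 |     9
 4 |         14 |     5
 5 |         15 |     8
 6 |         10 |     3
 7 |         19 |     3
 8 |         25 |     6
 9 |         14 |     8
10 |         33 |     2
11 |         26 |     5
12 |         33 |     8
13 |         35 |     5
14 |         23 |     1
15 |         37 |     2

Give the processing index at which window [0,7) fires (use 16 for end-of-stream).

i=0 t=0 v=1: → [0,7); WM=−∞
i=1 t=0 v=8: → [0,7); WM=−∞
i=2 t=8 v=9: → [7,14); WM=5
i=3 t=6 v=9: → [0,7); WM=5
i=4 t=14 v=5: → [14,21); WM=5
i=5 t=15 v=8: → [14,21); WM=12; [0,7) fires=3
i=6 t=10 v=3: DROP (t<12-1); WM=12
i=7 t=19 v=3: → [14,21); WM=12
i=8 t=25 v=6: → [21,28); WM=22; [7,14) fires=1 [14,21) fires=3
i=9 t=14 v=8: DROP (t<22-1); WM=22
i=10 t=33 v=2: → [28,35); WM=22
i=11 t=26 v=5: → [21,28); WM=30; [21,28) fires=2
i=12 t=33 v=8: → [28,35); WM=30
i=13 t=35 v=5: → [35,42); WM=30
i=14 t=23 v=1: DROP (t<30-1); WM=32
i=15 t=37 v=2: → [35,42); WM=32

5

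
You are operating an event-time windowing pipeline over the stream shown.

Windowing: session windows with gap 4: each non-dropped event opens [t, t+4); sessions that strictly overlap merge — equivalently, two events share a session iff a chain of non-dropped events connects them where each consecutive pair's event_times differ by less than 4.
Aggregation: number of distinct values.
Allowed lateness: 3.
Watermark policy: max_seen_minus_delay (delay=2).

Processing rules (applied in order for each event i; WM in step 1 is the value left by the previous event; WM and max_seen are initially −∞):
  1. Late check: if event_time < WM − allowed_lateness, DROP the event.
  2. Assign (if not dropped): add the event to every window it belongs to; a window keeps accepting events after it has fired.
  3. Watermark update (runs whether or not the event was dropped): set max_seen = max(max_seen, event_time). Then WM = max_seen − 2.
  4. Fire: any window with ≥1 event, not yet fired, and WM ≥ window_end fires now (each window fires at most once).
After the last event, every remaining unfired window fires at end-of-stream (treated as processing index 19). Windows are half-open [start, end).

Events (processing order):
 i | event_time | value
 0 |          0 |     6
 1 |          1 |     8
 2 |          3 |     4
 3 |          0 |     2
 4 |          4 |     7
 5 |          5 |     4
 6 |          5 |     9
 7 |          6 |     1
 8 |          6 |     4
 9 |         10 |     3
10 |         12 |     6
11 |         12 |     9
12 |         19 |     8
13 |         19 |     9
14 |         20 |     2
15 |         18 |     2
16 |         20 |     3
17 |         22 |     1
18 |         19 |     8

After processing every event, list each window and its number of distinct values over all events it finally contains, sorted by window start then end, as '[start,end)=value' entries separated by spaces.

i=0 t=0 v=6: → [0,4); WM=-2
i=1 t=1 v=8: → [0,5); WM=-1
i=2 t=3 v=4: → [0,7); WM=1
i=3 t=0 v=2: → [0,7); WM=1
i=4 t=4 v=7: → [0,8); WM=2
i=5 t=5 v=4: → [0,9); WM=3
i=6 t=5 v=9: → [0,9); WM=3
i=7 t=6 v=1: → [0,10); WM=4
i=8 t=6 v=4: → [0,10); WM=4
i=9 t=10 v=3: → [10,14); WM=8
i=10 t=12 v=6: → [10,16); WM=10
i=11 t=12 v=9: → [10,16); WM=10
i=12 t=19 v=8: → [19,23); WM=17
i=13 t=19 v=9: → [19,23); WM=17
i=14 t=20 v=2: → [19,24); WM=18
i=15 t=18 v=2: → [18,24); WM=18
i=16 t=20 v=3: → [18,24); WM=18
i=17 t=22 v=1: → [18,26); WM=20
i=18 t=19 v=8: → [18,26); WM=20

[0,10)=7 [10,16)=3 [18,26)=5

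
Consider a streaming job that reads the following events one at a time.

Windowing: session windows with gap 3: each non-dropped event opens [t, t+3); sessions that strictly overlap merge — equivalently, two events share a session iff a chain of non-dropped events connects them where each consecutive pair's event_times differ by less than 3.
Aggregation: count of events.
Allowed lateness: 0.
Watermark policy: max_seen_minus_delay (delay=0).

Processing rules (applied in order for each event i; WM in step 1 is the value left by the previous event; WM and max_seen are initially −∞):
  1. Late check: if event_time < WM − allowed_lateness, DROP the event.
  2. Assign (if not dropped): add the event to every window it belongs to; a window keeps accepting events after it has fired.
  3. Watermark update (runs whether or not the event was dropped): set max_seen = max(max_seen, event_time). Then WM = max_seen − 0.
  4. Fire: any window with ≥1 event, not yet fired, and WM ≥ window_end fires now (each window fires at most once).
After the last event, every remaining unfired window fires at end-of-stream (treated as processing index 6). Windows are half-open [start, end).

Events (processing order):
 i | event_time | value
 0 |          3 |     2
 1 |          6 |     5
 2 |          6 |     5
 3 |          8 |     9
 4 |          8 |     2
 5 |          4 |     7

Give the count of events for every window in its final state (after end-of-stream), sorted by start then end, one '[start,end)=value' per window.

i=0 t=3 v=2: → [3,6); WM=3
i=1 t=6 v=5: → [6,9); WM=6
i=2 t=6 v=5: → [6,9); WM=6
i=3 t=8 v=9: → [6,11); WM=8
i=4 t=8 v=2: → [6,11); WM=8
i=5 t=4 v=7: DROP (t<8-0); WM=8

[3,6)=1 [6,11)=4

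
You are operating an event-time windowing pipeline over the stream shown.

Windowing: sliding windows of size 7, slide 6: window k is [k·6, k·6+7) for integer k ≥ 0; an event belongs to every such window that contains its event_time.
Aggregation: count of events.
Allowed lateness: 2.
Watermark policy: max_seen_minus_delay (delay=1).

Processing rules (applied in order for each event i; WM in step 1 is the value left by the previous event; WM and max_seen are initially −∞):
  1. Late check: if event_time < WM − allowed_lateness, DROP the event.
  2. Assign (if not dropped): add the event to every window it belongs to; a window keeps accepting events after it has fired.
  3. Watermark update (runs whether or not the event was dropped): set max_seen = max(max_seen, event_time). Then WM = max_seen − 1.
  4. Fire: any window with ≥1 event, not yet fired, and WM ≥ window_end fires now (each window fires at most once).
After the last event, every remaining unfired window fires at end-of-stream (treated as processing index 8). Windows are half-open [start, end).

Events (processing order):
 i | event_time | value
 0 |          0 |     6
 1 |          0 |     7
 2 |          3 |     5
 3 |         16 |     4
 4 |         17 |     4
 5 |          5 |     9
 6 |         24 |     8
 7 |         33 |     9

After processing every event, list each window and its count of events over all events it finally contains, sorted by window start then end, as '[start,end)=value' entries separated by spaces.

i=0 t=0 v=6: → [0,7); WM=-1
i=1 t=0 v=7: → [0,7); WM=-1
i=2 t=3 v=5: → [0,7); WM=2
i=3 t=16 v=4: → [12,19); WM=15; [0,7) fires=3
i=4 t=17 v=4: → [12,19); WM=16
i=5 t=5 v=9: DROP (t<16-2); WM=16
i=6 t=24 v=8: → [24,31),[18,25); WM=23; [12,19) fires=2
i=7 t=33 v=9: → [30,37); WM=32; [18,25) fires=1 [24,31) fires=1

[0,7)=3 [12,19)=2 [18,25)=1 [24,31)=1 [30,37)=1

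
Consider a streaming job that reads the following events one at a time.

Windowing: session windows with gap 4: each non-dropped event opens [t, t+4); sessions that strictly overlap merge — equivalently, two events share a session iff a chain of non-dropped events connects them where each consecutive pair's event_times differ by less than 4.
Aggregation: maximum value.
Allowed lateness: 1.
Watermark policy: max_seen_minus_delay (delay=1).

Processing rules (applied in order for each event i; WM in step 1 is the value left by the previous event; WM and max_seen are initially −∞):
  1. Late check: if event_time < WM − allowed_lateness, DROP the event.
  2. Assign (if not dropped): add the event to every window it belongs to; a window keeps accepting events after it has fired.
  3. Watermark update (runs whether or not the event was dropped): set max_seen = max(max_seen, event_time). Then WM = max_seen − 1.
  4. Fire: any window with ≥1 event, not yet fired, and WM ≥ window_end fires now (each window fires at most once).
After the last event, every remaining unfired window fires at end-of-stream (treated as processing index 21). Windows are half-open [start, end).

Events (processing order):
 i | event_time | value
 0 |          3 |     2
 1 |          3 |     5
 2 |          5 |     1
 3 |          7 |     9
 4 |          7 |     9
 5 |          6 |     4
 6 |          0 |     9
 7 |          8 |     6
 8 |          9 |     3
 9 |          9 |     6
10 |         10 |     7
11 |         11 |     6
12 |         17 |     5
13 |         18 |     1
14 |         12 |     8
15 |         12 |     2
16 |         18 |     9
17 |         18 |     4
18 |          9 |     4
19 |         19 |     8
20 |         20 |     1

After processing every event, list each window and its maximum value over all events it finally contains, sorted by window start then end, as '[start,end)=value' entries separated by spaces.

i=0 t=3 v=2: → [3,7); WM=2
i=1 t=3 v=5: → [3,7); WM=2
i=2 t=5 v=1: → [3,9); WM=4
i=3 t=7 v=9: → [3,11); WM=6
i=4 t=7 v=9: → [3,11); WM=6
i=5 t=6 v=4: → [3,11); WM=6
i=6 t=0 v=9: DROP (t<6-1); WM=6
i=7 t=8 v=6: → [3,12); WM=7
i=8 t=9 v=3: → [3,13); WM=8
i=9 t=9 v=6: → [3,13); WM=8
i=10 t=10 v=7: → [3,14); WM=9
i=11 t=11 v=6: → [3,15); WM=10
i=12 t=17 v=5: → [17,21); WM=16
i=13 t=18 v=1: → [17,22); WM=17
i=14 t=12 v=8: DROP (t<17-1); WM=17
i=15 t=12 v=2: DROP (t<17-1); WM=17
i=16 t=18 v=9: → [17,22); WM=17
i=17 t=18 v=4: → [17,22); WM=17
i=18 t=9 v=4: DROP (t<17-1); WM=17
i=19 t=19 v=8: → [17,23); WM=18
i=20 t=20 v=1: → [17,24); WM=19

[3,15)=9 [17,24)=9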